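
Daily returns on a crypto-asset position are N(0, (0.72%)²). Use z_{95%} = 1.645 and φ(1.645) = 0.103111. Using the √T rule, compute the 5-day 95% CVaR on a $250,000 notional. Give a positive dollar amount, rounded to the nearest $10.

$8,300

σ_{5d} = 0.72% × √5 = 1.610%.
ES multiplier = φ(z)/(1−α) = 0.103111/0.05 = 2.062.
ES = 1.610% × 2.062 = 3.320%; on $250,000: $8,300.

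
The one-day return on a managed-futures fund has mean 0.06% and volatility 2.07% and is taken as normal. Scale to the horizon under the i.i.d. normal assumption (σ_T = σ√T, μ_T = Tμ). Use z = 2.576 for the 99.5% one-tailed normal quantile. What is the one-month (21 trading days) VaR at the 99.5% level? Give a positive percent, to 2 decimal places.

23.18%

σ_{21d} = 2.07% × √21 = 9.486%; μ_{21d} = 21 × 0.06% = 1.260%.
VaR = −(1.260%) + 2.576 × 9.486% = 23.176%.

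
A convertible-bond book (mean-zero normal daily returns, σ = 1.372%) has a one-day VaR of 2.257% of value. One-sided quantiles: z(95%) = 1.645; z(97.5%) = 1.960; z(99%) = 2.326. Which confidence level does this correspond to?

95%

Implied z = VaR/σ = 2.257 / 1.372 = 1.645.
This matches z(95%) = 1.645.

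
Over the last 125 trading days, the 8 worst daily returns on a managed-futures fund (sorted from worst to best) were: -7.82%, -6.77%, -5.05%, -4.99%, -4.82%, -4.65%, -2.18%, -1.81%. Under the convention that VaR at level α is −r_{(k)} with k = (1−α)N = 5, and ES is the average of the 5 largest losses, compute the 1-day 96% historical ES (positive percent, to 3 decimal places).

The 5 worst returns sum to -29.45%.
ES = −(-29.45%) / 5 = 5.89% ≈ 5.890%.

5.890%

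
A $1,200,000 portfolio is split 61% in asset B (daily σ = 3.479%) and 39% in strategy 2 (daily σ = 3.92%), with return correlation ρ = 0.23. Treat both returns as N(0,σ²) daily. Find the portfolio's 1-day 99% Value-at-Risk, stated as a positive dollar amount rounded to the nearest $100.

σ_p² = 0.61²·3.479² + 0.39²·3.92² + 2·0.23·0.61·0.39·3.479·3.92 = 8.3333 (%²).
σ_p = √8.3333 = 2.887%.
At 99%, z = 2.326.
VaR = 2.326 × 2.887% = 6.715%; on $1,200,000 that is $80,580.

$80,600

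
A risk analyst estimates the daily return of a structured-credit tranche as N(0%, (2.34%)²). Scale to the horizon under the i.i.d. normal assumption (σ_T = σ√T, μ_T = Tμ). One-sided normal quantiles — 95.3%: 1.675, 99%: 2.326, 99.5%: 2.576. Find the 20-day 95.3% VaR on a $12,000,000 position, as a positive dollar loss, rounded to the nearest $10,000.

σ_{20d} = 2.34% × √20 = 10.465%.
VaR = 1.675 × 10.465% = 17.529%.
On $12,000,000: 0.17529 × $12,000,000 = $2,103,480.

$2,100,000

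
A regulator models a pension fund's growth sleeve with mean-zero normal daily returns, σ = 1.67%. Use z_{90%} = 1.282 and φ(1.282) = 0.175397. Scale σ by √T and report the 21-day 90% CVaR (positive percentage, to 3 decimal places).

σ_{21d} = 1.67% × √21 = 7.653%.
ES multiplier = φ(z)/(1−α) = 0.175397/0.1 = 1.754.
ES = 7.653% × 1.754 = 13.423%.

13.423%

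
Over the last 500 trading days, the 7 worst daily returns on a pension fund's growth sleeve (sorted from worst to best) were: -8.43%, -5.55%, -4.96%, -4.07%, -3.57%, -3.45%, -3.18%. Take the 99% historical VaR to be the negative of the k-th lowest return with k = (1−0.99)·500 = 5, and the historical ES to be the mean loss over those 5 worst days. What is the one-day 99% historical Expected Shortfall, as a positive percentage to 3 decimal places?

5.316%

The 5 worst returns sum to -26.58%.
ES = −(-26.58%) / 5 = 5.316%.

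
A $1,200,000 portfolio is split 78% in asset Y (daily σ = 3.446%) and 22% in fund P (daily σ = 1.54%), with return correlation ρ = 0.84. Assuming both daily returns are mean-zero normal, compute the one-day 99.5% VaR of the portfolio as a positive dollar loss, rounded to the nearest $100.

σ_p² = 0.78²·3.446² + 0.22²·1.54² + 2·0.84·0.78·0.22·3.446·1.54 = 8.8694 (%²).
σ_p = √8.8694 = 2.978%.
At 99.5%, z = 2.576.
VaR = 2.576 × 2.978% = 7.671%; on $1,200,000 that is $92,052.

$92,100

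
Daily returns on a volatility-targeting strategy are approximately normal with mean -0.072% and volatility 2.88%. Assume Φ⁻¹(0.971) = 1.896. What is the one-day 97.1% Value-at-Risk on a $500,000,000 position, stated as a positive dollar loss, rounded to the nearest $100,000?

$27,700,000

VaR = −μ + z·σ = −(-0.072%) + 1.896 × 2.88% = 5.532%.
On $500,000,000: 0.05532 × $500,000,000 = $27,660,000.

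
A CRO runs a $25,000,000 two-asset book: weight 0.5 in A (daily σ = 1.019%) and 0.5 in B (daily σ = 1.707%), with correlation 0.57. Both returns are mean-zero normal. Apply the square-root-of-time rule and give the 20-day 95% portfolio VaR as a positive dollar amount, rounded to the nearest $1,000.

$2,240,000

σ_p = √(0.5²·1.019² + 0.5²·1.707² + 2·0.57·0.5·0.5·1.019·1.707) = 1.218%.
σ_{20d} = 1.218% × √20 = 5.447%.
z(95%) = 1.645.
VaR = 1.645 × 5.447% = 8.960%; on $25,000,000 that is $2,240,000.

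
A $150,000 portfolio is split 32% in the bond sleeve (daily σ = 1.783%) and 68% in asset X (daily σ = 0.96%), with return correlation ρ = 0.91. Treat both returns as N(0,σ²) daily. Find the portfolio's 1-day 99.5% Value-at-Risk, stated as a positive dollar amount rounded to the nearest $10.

σ_p² = 0.32²·1.783² + 0.68²·0.96² + 2·0.91·0.32·0.68·1.783·0.96 = 1.4296 (%²).
σ_p = √1.4296 = 1.196%.
At 99.5%, z = 2.576.
VaR = 2.576 × 1.196% = 3.081%; on $150,000 that is $4,622.

$4,620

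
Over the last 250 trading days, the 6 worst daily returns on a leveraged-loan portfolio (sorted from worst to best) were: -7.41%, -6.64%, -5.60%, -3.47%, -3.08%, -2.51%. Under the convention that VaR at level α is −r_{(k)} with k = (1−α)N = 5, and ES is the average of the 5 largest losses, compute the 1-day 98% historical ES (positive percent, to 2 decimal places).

5.24%

The 5 worst returns sum to -26.20%.
ES = −(-26.20%) / 5 = 5.24%.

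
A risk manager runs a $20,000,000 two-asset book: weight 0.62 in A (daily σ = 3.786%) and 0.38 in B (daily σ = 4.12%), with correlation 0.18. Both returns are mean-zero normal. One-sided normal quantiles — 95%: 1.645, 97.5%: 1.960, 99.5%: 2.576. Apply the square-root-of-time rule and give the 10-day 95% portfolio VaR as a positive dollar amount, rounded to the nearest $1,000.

$3,170,000

σ_p = √(0.62²·3.786² + 0.38²·4.12² + 2·0.18·0.62·0.38·3.786·4.12) = 3.047%.
σ_{10d} = 3.047% × √10 = 9.635%.
VaR = 1.645 × 9.635% = 15.850%; on $20,000,000 that is $3,170,000.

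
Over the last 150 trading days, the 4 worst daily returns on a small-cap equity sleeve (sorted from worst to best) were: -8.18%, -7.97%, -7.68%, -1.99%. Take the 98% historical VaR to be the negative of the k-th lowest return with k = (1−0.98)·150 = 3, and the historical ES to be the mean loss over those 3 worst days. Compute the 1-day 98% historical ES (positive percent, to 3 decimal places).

7.943%

The 3 worst returns sum to -23.83%.
ES = −(-23.83%) / 3 = 7.9433…% ≈ 7.943%.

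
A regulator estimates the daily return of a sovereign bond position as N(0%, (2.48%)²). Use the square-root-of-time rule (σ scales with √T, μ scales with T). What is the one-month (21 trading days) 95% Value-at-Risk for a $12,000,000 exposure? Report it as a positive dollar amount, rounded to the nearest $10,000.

At 95%, z = 1.645.
σ_{21d} = 2.48% × √21 = 11.365%.
VaR = 1.645 × 11.365% = 18.695%.
On $12,000,000: 0.18695 × $12,000,000 = $2,243,400.

$2,240,000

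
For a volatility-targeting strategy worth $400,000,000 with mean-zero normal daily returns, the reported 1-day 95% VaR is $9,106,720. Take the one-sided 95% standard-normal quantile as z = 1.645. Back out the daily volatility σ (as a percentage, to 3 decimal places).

VaR as a fraction: $9,106,720 / $400,000,000 = 2.277%.
σ = VaR / z = 2.277% / 1.645 = 1.384%.

1.384%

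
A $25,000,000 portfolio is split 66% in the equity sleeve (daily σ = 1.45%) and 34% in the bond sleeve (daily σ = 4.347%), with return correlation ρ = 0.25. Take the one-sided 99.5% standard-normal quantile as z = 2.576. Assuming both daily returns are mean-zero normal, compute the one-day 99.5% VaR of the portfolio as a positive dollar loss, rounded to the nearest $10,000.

σ_p² = 0.66²·1.45² + 0.34²·4.347² + 2·0.25·0.66·0.34·1.45·4.347 = 3.8075 (%²).
σ_p = √3.8075 = 1.951%.
VaR = 2.576 × 1.951% = 5.026%; on $25,000,000 that is $1,256,500.

$1,260,000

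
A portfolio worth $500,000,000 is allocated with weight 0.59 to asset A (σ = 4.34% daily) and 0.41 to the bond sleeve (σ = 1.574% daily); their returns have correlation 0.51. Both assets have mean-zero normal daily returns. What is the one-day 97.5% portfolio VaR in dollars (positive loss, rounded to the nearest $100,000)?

$28,800,000

σ_p² = 0.59²·4.34² + 0.41²·1.574² + 2·0.51·0.59·0.41·4.34·1.574 = 8.6586 (%²).
σ_p = √8.6586 = 2.943%.
At 97.5%, z = 1.960.
VaR = 1.960 × 2.943% = 5.768%; on $500,000,000 that is $28,840,000.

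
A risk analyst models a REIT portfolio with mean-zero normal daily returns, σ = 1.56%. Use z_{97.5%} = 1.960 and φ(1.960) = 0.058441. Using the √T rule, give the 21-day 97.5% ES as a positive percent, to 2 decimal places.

σ_{21d} = 1.56% × √21 = 7.149%.
ES multiplier = φ(z)/(1−α) = 0.058441/0.025 = 2.338.
ES = 7.149% × 2.338 = 16.714%.

16.71%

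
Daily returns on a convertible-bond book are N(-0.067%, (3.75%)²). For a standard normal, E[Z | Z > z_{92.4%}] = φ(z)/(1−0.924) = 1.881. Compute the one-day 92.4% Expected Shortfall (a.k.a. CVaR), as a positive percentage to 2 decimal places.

ES = −(-0.067%) + 3.75% × 1.881 = 7.121%.

7.12%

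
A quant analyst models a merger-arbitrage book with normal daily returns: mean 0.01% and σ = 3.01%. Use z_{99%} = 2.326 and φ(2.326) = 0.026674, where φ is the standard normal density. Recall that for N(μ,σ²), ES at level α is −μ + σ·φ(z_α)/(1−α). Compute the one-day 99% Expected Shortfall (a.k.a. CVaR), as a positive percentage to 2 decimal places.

Tail multiplier: φ(z)/(1−α) = 0.026674 / 0.01 = 2.667.
ES = −(0.01%) + 3.01% × 2.667 = 8.018%.

8.02%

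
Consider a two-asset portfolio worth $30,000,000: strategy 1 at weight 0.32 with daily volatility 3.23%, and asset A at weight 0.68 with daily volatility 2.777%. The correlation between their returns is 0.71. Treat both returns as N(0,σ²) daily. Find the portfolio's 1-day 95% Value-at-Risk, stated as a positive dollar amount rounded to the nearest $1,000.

σ_p² = 0.32²·3.23² + 0.68²·2.777² + 2·0.71·0.32·0.68·3.23·2.777 = 7.4058 (%²).
σ_p = √7.4058 = 2.721%.
At 95%, z = 1.645.
VaR = 1.645 × 2.721% = 4.476%; on $30,000,000 that is $1,342,800.

$1,343,000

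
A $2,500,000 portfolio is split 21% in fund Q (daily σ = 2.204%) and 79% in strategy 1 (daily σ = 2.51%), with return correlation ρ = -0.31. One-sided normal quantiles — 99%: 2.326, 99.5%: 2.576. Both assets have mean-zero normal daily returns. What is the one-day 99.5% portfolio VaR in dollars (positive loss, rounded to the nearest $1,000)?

$122,000

σ_p² = 0.21²·2.204² + 0.79²·2.51² + 2·-0.31·0.21·0.79·2.204·2.51 = 3.5771 (%²).
σ_p = √3.5771 = 1.891%.
VaR = 2.576 × 1.891% = 4.871%; on $2,500,000 that is $121,775.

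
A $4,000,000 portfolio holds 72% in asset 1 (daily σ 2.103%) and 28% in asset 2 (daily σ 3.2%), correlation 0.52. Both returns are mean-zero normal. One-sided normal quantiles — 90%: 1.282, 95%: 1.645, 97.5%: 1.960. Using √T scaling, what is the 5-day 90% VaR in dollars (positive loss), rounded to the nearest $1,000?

σ_p = √(0.72²·2.103² + 0.28²·3.2² + 2·0.52·0.72·0.28·2.103·3.2) = 2.123%.
σ_{5d} = 2.123% × √5 = 4.747%.
VaR = 1.282 × 4.747% = 6.086%; on $4,000,000 that is $243,440.

$243,000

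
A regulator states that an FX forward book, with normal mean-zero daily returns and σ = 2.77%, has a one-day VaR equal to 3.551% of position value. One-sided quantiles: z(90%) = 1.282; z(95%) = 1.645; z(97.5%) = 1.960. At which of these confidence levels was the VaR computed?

Implied z = VaR/σ = 3.551 / 2.77 = 1.282.
This matches z(90%) = 1.282.

90%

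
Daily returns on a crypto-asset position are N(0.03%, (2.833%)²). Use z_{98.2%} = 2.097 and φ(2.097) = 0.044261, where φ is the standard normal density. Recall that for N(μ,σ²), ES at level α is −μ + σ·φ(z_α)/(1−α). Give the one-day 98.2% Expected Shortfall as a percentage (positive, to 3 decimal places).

Tail multiplier: φ(z)/(1−α) = 0.044261 / 0.018 = 2.459.
ES = −(0.03%) + 2.833% × 2.459 = 6.936%.

6.936%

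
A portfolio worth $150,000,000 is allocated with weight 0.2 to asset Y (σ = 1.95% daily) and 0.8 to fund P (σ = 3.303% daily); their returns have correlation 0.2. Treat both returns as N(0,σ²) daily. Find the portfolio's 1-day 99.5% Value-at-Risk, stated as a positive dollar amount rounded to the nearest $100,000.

σ_p² = 0.2²·1.95² + 0.8²·3.303² + 2·0.2·0.2·0.8·1.95·3.303 = 7.5466 (%²).
σ_p = √7.5466 = 2.747%.
At 99.5%, z = 2.576.
VaR = 2.576 × 2.747% = 7.076%; on $150,000,000 that is $10,614,000.

$10,600,000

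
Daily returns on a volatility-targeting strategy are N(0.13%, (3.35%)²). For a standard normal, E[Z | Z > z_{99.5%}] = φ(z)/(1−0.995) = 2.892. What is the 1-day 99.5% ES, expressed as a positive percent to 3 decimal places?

ES = −(0.13%) + 3.35% × 2.892 = 9.558%.

9.558%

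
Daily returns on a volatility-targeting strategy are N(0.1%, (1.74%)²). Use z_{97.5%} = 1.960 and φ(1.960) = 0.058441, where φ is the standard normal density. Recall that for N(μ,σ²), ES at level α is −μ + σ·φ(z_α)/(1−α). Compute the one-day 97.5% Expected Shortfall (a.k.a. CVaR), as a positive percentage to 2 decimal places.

Tail multiplier: φ(z)/(1−α) = 0.058441 / 0.025 = 2.338.
ES = −(0.1%) + 1.74% × 2.338 = 3.968%.

3.97%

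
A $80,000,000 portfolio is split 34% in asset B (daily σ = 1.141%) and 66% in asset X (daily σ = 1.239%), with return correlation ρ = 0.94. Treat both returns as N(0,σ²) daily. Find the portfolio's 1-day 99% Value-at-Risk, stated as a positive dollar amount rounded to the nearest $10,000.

$2,210,000

σ_p² = 0.34²·1.141² + 0.66²·1.239² + 2·0.94·0.34·0.66·1.141·1.239 = 1.4156 (%²).
σ_p = √1.4156 = 1.190%.
At 99%, z = 2.326.
VaR = 2.326 × 1.190% = 2.768%; on $80,000,000 that is $2,214,400.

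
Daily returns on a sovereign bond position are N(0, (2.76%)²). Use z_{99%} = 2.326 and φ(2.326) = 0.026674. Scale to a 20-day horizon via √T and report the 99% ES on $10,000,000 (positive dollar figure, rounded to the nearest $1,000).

σ_{20d} = 2.76% × √20 = 12.343%.
ES multiplier = φ(z)/(1−α) = 0.026674/0.01 = 2.667.
ES = 12.343% × 2.667 = 32.919%; on $10,000,000: $3,291,900.

$3,292,000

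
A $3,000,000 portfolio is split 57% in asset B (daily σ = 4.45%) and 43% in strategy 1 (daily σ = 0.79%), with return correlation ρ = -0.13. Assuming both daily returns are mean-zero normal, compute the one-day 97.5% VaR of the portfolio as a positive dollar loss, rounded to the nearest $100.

$147,900

σ_p² = 0.57²·4.45² + 0.43²·0.79² + 2·-0.13·0.57·0.43·4.45·0.79 = 6.3252 (%²).
σ_p = √6.3252 = 2.515%.
At 97.5%, z = 1.960.
VaR = 1.960 × 2.515% = 4.929%; on $3,000,000 that is $147,870.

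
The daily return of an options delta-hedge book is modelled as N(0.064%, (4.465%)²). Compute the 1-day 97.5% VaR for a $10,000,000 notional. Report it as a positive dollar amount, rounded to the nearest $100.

$868,700

At 97.5% one-sided, z = 1.960.
VaR = −μ + z·σ = −(0.064%) + 1.960 × 4.465% = 8.687%.
On $10,000,000: 0.08687 × $10,000,000 = $868,700.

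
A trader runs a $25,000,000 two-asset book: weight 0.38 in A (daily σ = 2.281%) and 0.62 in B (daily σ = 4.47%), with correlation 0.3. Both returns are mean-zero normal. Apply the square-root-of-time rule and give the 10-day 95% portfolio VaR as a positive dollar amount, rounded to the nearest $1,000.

σ_p = √(0.38²·2.281² + 0.62²·4.47² + 2·0.3·0.38·0.62·2.281·4.47) = 3.142%.
σ_{10d} = 3.142% × √10 = 9.936%.
z(95%) = 1.645.
VaR = 1.645 × 9.936% = 16.345%; on $25,000,000 that is $4,086,250.

$4,086,000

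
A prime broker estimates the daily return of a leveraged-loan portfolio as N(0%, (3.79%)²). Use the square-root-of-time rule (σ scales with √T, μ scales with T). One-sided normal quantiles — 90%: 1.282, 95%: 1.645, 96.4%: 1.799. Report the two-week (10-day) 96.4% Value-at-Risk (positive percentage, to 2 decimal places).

σ_{10d} = 3.79% × √10 = 11.985%.
VaR = 1.799 × 11.985% = 21.561%.

21.56%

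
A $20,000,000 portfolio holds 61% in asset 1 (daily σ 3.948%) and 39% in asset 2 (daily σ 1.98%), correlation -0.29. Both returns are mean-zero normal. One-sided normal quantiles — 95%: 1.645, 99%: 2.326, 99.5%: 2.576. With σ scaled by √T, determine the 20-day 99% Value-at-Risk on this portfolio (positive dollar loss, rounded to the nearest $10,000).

$4,800,000

σ_p = √(0.61²·3.948² + 0.39²·1.98² + 2·-0.29·0.61·0.39·3.948·1.98) = 2.306%.
σ_{20d} = 2.306% × √20 = 10.313%.
VaR = 2.326 × 10.313% = 23.988%; on $20,000,000 that is $4,797,600.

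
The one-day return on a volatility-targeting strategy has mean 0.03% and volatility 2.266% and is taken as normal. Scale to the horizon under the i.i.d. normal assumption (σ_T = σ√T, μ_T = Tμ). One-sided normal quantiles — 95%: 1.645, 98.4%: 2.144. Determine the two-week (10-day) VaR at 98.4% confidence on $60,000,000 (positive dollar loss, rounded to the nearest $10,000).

σ_{10d} = 2.266% × √10 = 7.166%; μ_{10d} = 10 × 0.03% = 0.300%.
VaR = −(0.300%) + 2.144 × 7.166% = 15.064%.
On $60,000,000: 0.15064 × $60,000,000 = $9,038,400.

$9,040,000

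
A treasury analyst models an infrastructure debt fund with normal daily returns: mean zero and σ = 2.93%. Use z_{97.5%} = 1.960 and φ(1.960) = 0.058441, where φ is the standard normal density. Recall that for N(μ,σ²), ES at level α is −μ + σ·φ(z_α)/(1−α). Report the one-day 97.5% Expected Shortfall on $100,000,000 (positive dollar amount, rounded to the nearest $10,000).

$6,850,000

Tail multiplier: φ(z)/(1−α) = 0.058441 / 0.025 = 2.338.
ES = 2.93% × 2.338 = 6.850%.
On $100,000,000: 0.06850 × $100,000,000 = $6,850,000.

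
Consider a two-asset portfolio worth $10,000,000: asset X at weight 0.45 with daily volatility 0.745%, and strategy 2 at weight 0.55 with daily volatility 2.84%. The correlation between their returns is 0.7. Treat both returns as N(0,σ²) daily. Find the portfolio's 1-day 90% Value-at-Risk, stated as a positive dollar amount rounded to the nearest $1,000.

$232,000

σ_p² = 0.45²·0.745² + 0.55²·2.84² + 2·0.7·0.45·0.55·0.745·2.84 = 3.2854 (%²).
σ_p = √3.2854 = 1.813%.
At 90%, z = 1.282.
VaR = 1.282 × 1.813% = 2.324%; on $10,000,000 that is $232,400.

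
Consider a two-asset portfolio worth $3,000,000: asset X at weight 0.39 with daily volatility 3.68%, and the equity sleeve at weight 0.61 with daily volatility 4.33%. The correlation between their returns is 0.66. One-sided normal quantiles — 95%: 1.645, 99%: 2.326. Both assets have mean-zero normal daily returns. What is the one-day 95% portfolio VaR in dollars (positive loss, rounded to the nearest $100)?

$184,900

σ_p² = 0.39²·3.68² + 0.61²·4.33² + 2·0.66·0.39·0.61·3.68·4.33 = 14.0401 (%²).
σ_p = √14.0401 = 3.747%.
VaR = 1.645 × 3.747% = 6.164%; on $3,000,000 that is $184,920.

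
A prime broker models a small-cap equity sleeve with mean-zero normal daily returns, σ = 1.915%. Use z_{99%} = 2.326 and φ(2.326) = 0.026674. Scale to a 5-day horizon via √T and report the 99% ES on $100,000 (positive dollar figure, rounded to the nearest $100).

σ_{5d} = 1.915% × √5 = 4.282%.
ES multiplier = φ(z)/(1−α) = 0.026674/0.01 = 2.667.
ES = 4.282% × 2.667 = 11.420%; on $100,000: $11,420.

$11,400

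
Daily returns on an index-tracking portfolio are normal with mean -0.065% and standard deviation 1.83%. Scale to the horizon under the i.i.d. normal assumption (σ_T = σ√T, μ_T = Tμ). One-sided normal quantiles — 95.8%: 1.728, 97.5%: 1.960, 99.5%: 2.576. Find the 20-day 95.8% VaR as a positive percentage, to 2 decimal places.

15.44%

σ_{20d} = 1.83% × √20 = 8.184%; μ_{20d} = 20 × -0.065% = -1.300%.
VaR = −(-1.300%) + 1.728 × 8.184% = 15.442%.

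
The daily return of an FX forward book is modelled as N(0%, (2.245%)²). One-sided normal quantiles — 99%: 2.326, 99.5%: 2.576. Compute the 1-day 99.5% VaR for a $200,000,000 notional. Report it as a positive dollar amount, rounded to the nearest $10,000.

$11,570,000

VaR = z·σ = 2.576 × 2.245% = 5.783%.
On $200,000,000: 0.05783 × $200,000,000 = $11,566,000.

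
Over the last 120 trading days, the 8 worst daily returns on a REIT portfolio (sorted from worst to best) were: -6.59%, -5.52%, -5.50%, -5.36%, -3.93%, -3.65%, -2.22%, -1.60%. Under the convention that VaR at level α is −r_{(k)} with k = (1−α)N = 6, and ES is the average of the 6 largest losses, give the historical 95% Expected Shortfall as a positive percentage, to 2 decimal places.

The 6 worst returns sum to -30.55%.
ES = −(-30.55%) / 6 = 5.0916…% ≈ 5.09%.

5.09%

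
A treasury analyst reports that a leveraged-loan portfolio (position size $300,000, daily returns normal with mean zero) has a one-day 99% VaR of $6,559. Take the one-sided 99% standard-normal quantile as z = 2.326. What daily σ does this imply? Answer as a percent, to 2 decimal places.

VaR as a fraction: $6,559 / $300,000 = 2.186%.
σ = VaR / z = 2.186% / 2.326 = 0.940%.

0.94%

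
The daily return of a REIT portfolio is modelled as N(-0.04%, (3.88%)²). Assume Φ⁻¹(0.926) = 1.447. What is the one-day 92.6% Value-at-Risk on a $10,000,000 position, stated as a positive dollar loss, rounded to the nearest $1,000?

$565,000

VaR = −μ + z·σ = −(-0.04%) + 1.447 × 3.88% = 5.654%.
On $10,000,000: 0.05654 × $10,000,000 = $565,400.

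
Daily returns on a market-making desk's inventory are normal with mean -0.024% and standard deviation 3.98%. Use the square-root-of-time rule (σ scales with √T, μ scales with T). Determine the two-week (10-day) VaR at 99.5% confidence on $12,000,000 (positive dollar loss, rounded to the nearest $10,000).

$3,920,000

At 99.5%, z = 2.576.
σ_{10d} = 3.98% × √10 = 12.586%; μ_{10d} = 10 × -0.024% = -0.240%.
VaR = −(-0.240%) + 2.576 × 12.586% = 32.662%.
On $12,000,000: 0.32662 × $12,000,000 = $3,919,440.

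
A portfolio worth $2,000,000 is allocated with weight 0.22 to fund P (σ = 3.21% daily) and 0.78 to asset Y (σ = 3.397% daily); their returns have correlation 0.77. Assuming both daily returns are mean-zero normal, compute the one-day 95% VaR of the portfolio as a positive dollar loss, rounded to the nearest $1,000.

σ_p² = 0.22²·3.21² + 0.78²·3.397² + 2·0.77·0.22·0.78·3.21·3.397 = 10.4010 (%²).
σ_p = √10.4010 = 3.225%.
At 95%, z = 1.645.
VaR = 1.645 × 3.225% = 5.305%; on $2,000,000 that is $106,100.

$106,000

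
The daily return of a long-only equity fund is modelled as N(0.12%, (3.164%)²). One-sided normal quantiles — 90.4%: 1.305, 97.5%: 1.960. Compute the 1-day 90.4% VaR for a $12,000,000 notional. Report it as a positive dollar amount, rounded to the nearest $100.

$481,100

VaR = −μ + z·σ = −(0.12%) + 1.305 × 3.164% = 4.009%.
On $12,000,000: 0.04009 × $12,000,000 = $481,080.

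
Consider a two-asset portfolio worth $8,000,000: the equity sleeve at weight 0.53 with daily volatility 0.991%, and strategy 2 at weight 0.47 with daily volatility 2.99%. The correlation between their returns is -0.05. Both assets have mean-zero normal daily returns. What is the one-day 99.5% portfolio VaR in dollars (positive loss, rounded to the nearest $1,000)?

σ_p² = 0.53²·0.991² + 0.47²·2.99² + 2·-0.05·0.53·0.47·0.991·2.99 = 2.1769 (%²).
σ_p = √2.1769 = 1.475%.
At 99.5%, z = 2.576.
VaR = 2.576 × 1.475% = 3.800%; on $8,000,000 that is $304,000.

$304,000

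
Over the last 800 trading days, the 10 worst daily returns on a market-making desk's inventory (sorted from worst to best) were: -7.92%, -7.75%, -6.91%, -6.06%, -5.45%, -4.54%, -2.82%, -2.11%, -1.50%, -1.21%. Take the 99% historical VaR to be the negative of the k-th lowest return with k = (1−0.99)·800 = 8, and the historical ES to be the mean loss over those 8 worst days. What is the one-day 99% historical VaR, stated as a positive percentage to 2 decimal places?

k = 8; the 8th lowest return is -2.11%, so VaR = 2.11%.

2.11%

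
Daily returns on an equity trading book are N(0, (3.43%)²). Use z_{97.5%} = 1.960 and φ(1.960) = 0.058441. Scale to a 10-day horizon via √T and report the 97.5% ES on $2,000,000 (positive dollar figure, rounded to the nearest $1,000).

σ_{10d} = 3.43% × √10 = 10.847%.
ES multiplier = φ(z)/(1−α) = 0.058441/0.025 = 2.338.
ES = 10.847% × 2.338 = 25.360%; on $2,000,000: $507,200.

$507,000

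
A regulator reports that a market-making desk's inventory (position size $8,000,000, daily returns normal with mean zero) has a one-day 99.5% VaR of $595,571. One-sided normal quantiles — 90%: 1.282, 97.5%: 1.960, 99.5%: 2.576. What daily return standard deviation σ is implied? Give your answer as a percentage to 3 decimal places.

VaR as a fraction: $595,571 / $8,000,000 = 7.445%.
σ = VaR / z = 7.445% / 2.576 = 2.890%.

2.890%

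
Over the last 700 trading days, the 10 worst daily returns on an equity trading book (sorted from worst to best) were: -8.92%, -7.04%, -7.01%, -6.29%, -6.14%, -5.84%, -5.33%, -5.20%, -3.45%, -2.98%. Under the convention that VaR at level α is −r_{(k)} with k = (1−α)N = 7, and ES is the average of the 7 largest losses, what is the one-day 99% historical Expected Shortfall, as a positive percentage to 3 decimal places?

The 7 worst returns sum to -46.57%.
ES = −(-46.57%) / 7 = 6.6528…% ≈ 6.653%.

6.653%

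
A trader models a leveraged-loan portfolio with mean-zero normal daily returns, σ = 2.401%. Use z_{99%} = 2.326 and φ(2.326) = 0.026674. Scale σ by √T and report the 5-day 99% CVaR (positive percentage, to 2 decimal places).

σ_{5d} = 2.401% × √5 = 5.369%.
ES multiplier = φ(z)/(1−α) = 0.026674/0.01 = 2.667.
ES = 5.369% × 2.667 = 14.319%.

14.32%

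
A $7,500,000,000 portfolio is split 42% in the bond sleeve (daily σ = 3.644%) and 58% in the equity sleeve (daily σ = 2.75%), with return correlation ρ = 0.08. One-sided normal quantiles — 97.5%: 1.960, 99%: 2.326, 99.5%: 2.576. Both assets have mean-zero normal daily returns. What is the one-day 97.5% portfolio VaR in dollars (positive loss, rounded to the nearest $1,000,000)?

$338,000,000

σ_p² = 0.42²·3.644² + 0.58²·2.75² + 2·0.08·0.42·0.58·3.644·2.75 = 5.2770 (%²).
σ_p = √5.2770 = 2.297%.
VaR = 1.960 × 2.297% = 4.502%; on $7,500,000,000 that is $337,650,000.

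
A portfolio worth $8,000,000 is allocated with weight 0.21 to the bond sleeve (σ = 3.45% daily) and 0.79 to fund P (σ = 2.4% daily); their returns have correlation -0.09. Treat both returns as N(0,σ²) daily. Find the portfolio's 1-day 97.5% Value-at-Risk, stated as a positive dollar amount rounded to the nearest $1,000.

$309,000

σ_p² = 0.21²·3.45² + 0.79²·2.4² + 2·-0.09·0.21·0.79·3.45·2.4 = 3.8725 (%²).
σ_p = √3.8725 = 1.968%.
At 97.5%, z = 1.960.
VaR = 1.960 × 1.968% = 3.857%; on $8,000,000 that is $308,560.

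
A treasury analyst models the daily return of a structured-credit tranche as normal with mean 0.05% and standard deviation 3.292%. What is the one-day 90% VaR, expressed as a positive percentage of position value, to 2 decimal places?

At 90% one-sided, z = 1.282.
VaR = −μ + z·σ = −(0.05%) + 1.282 × 3.292% = 4.170%.

4.17%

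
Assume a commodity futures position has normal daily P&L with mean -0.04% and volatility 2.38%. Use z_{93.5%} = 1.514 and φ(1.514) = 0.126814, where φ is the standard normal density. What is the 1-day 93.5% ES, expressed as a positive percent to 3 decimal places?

Tail multiplier: φ(z)/(1−α) = 0.126814 / 0.065 = 1.951.
ES = −(-0.04%) + 2.38% × 1.951 = 4.683%.

4.683%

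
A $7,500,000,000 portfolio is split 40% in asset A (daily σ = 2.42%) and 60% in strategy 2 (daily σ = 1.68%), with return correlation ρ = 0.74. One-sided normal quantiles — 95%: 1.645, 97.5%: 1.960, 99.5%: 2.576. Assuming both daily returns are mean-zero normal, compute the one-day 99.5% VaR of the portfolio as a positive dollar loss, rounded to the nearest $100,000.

σ_p² = 0.4²·2.42² + 0.6²·1.68² + 2·0.74·0.4·0.6·2.42·1.68 = 3.3972 (%²).
σ_p = √3.3972 = 1.843%.
VaR = 2.576 × 1.843% = 4.748%; on $7,500,000,000 that is $356,100,000.

$356,100,000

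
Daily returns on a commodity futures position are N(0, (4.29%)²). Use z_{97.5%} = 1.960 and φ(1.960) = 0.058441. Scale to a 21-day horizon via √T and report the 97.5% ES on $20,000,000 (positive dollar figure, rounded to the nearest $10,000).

σ_{21d} = 4.29% × √21 = 19.659%.
ES multiplier = φ(z)/(1−α) = 0.058441/0.025 = 2.338.
ES = 19.659% × 2.338 = 45.963%; on $20,000,000: $9,192,600.

$9,190,000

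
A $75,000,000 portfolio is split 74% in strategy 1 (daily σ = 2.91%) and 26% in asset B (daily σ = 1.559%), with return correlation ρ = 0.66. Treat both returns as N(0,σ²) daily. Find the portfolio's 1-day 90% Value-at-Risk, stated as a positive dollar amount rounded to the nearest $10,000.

$2,350,000

σ_p² = 0.74²·2.91² + 0.26²·1.559² + 2·0.66·0.74·0.26·2.91·1.559 = 5.9536 (%²).
σ_p = √5.9536 = 2.440%.
At 90%, z = 1.282.
VaR = 1.282 × 2.440% = 3.128%; on $75,000,000 that is $2,346,000.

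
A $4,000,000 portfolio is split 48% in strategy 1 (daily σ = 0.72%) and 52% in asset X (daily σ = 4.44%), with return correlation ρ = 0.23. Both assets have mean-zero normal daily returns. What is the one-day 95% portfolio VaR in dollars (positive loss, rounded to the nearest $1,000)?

$159,000

σ_p² = 0.48²·0.72² + 0.52²·4.44² + 2·0.23·0.48·0.52·0.72·4.44 = 5.8170 (%²).
σ_p = √5.8170 = 2.412%.
At 95%, z = 1.645.
VaR = 1.645 × 2.412% = 3.968%; on $4,000,000 that is $158,720.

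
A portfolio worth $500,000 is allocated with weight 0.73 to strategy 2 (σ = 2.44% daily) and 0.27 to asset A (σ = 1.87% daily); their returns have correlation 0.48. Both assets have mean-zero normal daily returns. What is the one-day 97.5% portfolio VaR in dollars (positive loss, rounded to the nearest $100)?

$20,300

σ_p² = 0.73²·2.44² + 0.27²·1.87² + 2·0.48·0.73·0.27·2.44·1.87 = 4.2910 (%²).
σ_p = √4.2910 = 2.071%.
At 97.5%, z = 1.960.
VaR = 1.960 × 2.071% = 4.059%; on $500,000 that is $20,295.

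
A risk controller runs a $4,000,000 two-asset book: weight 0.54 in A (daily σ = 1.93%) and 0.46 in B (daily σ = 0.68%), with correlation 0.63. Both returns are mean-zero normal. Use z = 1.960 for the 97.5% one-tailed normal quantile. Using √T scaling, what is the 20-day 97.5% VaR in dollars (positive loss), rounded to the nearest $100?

$442,800

σ_p = √(0.54²·1.93² + 0.46²·0.68² + 2·0.63·0.54·0.46·1.93·0.68) = 1.263%.
σ_{20d} = 1.263% × √20 = 5.648%.
VaR = 1.960 × 5.648% = 11.070%; on $4,000,000 that is $442,800.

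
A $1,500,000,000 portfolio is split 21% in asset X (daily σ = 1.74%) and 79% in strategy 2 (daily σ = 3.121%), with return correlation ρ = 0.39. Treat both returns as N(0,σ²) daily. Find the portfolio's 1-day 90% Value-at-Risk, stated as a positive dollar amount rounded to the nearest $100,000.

σ_p² = 0.21²·1.74² + 0.79²·3.121² + 2·0.39·0.21·0.79·1.74·3.121 = 6.9154 (%²).
σ_p = √6.9154 = 2.630%.
At 90%, z = 1.282.
VaR = 1.282 × 2.630% = 3.372%; on $1,500,000,000 that is $50,580,000.

$50,600,000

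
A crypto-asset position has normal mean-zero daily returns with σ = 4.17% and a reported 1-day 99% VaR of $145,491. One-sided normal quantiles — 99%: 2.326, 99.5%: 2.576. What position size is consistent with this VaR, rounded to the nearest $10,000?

$1,500,000

VaR as a fraction of value: z·σ = 2.326 × 4.17% = 9.69942%.
Position = $145,491 / 0.0969942 = $1,499,997.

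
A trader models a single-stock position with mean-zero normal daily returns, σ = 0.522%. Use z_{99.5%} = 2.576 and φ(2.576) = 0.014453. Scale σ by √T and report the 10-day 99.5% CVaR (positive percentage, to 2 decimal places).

σ_{10d} = 0.522% × √10 = 1.651%.
ES multiplier = φ(z)/(1−α) = 0.014453/0.005 = 2.891.
ES = 1.651% × 2.891 = 4.773%.

4.77%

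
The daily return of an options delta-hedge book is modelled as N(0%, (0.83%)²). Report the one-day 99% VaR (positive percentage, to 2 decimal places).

1.93%

At 99% one-sided, z = 2.326.
VaR = z·σ = 2.326 × 0.83% = 1.931%.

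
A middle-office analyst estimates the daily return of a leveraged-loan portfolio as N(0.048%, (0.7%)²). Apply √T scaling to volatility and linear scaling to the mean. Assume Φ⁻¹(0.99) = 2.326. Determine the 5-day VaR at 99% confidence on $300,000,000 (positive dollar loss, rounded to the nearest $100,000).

σ_{5d} = 0.7% × √5 = 1.565%; μ_{5d} = 5 × 0.048% = 0.240%.
VaR = −(0.240%) + 2.326 × 1.565% = 3.400%.
On $300,000,000: 0.03400 × $300,000,000 = $10,200,000.

$10,200,000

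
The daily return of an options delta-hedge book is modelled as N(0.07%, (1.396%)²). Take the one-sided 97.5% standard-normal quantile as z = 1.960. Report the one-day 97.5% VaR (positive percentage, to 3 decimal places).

2.666%

VaR = −μ + z·σ = −(0.07%) + 1.960 × 1.396% = 2.666%.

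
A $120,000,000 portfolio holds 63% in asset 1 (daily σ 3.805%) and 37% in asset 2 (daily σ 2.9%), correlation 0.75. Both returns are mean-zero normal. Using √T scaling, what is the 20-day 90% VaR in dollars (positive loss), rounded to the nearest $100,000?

$22,600,000

σ_p = √(0.63²·3.805² + 0.37²·2.9² + 2·0.75·0.63·0.37·3.805·2.9) = 3.280%.
σ_{20d} = 3.280% × √20 = 14.669%.
z(90%) = 1.282.
VaR = 1.282 × 14.669% = 18.806%; on $120,000,000 that is $22,567,200.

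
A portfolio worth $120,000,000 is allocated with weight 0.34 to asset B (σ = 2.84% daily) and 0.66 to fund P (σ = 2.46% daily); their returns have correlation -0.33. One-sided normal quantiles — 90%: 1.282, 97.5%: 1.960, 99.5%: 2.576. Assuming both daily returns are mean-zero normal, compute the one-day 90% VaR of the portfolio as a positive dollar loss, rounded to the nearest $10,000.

$2,450,000

σ_p² = 0.34²·2.84² + 0.66²·2.46² + 2·-0.33·0.34·0.66·2.84·2.46 = 2.5337 (%²).
σ_p = √2.5337 = 1.592%.
VaR = 1.282 × 1.592% = 2.041%; on $120,000,000 that is $2,449,200.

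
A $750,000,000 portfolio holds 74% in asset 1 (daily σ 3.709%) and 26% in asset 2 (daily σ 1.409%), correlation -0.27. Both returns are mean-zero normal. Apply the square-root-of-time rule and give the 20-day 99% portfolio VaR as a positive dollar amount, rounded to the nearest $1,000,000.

σ_p = √(0.74²·3.709² + 0.26²·1.409² + 2·-0.27·0.74·0.26·3.709·1.409) = 2.669%.
σ_{20d} = 2.669% × √20 = 11.936%.
z(99%) = 2.326.
VaR = 2.326 × 11.936% = 27.763%; on $750,000,000 that is $208,222,500.

$208,000,000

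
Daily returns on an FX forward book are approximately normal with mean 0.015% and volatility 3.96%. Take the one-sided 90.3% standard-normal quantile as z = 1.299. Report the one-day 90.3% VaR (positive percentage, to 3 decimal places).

VaR = −μ + z·σ = −(0.015%) + 1.299 × 3.96% = 5.129%.

5.129%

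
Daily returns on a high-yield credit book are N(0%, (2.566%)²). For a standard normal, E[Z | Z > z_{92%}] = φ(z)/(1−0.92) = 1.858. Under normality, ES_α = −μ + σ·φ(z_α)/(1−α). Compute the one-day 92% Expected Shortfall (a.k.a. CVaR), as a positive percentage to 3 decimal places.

ES = 2.566% × 1.858 = 4.768%.

4.768%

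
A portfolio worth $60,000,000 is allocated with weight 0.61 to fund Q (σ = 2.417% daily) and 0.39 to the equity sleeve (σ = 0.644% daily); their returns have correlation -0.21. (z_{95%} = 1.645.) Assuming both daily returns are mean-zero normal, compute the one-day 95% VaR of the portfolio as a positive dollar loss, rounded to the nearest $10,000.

$1,420,000

σ_p² = 0.61²·2.417² + 0.39²·0.644² + 2·-0.21·0.61·0.39·2.417·0.644 = 2.0813 (%²).
σ_p = √2.0813 = 1.443%.
VaR = 1.645 × 1.443% = 2.374%; on $60,000,000 that is $1,424,400.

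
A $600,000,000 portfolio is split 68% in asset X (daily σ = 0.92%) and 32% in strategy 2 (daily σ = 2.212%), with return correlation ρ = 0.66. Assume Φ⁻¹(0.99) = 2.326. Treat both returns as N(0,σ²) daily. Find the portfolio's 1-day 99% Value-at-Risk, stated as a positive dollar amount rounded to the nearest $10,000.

$16,960,000

σ_p² = 0.68²·0.92² + 0.32²·2.212² + 2·0.66·0.68·0.32·0.92·2.212 = 1.4769 (%²).
σ_p = √1.4769 = 1.215%.
VaR = 2.326 × 1.215% = 2.826%; on $600,000,000 that is $16,956,000.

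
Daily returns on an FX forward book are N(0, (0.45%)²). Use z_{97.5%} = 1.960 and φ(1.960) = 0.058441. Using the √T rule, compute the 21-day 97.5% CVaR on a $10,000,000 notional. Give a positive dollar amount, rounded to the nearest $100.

$482,100

σ_{21d} = 0.45% × √21 = 2.062%.
ES multiplier = φ(z)/(1−α) = 0.058441/0.025 = 2.338.
ES = 2.062% × 2.338 = 4.821%; on $10,000,000: $482,100.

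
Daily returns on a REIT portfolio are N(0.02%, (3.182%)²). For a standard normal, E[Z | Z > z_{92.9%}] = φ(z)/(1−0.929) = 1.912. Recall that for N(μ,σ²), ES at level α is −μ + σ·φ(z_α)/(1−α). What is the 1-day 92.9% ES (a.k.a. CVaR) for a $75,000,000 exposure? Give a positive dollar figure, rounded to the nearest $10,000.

ES = −(0.02%) + 3.182% × 1.912 = 6.064%.
On $75,000,000: 0.06064 × $75,000,000 = $4,548,000.

$4,550,000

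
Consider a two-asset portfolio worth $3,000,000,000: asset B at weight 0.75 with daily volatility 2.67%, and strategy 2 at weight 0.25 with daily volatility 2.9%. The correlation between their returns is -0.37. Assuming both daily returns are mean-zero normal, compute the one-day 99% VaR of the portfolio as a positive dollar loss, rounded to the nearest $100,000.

$129,800,000

σ_p² = 0.75²·2.67² + 0.25²·2.9² + 2·-0.37·0.75·0.25·2.67·2.9 = 3.4613 (%²).
σ_p = √3.4613 = 1.860%.
At 99%, z = 2.326.
VaR = 2.326 × 1.860% = 4.326%; on $3,000,000,000 that is $129,780,000.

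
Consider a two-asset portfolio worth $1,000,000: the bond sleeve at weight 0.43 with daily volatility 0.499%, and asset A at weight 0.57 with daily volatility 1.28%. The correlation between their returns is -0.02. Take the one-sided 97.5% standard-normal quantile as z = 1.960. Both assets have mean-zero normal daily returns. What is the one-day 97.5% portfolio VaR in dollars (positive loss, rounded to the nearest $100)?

$14,800

σ_p² = 0.43²·0.499² + 0.57²·1.28² + 2·-0.02·0.43·0.57·0.499·1.28 = 0.5721 (%²).
σ_p = √0.5721 = 0.756%.
VaR = 1.960 × 0.756% = 1.482%; on $1,000,000 that is $14,820.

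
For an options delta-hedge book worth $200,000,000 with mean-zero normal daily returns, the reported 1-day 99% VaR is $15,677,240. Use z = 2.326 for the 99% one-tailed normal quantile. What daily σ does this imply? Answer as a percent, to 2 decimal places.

3.37%

VaR as a fraction: $15,677,240 / $200,000,000 = 7.839%.
σ = VaR / z = 7.839% / 2.326 = 3.370%.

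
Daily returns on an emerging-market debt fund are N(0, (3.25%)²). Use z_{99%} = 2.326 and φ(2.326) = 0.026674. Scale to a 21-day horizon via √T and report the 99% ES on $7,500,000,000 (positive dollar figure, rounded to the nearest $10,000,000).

$2,980,000,000

σ_{21d} = 3.25% × √21 = 14.893%.
ES multiplier = φ(z)/(1−α) = 0.026674/0.01 = 2.667.
ES = 14.893% × 2.667 = 39.720%; on $7,500,000,000: $2,979,000,000.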